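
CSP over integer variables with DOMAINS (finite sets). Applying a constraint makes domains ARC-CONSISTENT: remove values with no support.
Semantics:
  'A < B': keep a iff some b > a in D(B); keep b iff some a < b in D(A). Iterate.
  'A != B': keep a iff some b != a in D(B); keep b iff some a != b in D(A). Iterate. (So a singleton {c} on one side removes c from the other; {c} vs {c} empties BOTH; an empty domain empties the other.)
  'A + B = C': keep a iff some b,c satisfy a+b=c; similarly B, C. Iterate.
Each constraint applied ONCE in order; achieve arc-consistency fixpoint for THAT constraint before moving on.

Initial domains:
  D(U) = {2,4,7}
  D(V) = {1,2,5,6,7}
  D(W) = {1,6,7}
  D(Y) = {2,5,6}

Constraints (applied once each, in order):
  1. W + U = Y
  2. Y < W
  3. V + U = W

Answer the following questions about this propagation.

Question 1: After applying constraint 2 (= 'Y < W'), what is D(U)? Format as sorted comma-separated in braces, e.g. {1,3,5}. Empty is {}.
Constraint 1 (W + U = Y) on D(W)={1,6,7} D(U)={2,4,7} D(Y)={2,5,6}: W {1,6,7}->{1}; U {2,4,7}->{4}; Y {2,5,6}->{5}
Constraint 2 (Y < W) on D(Y)={5} D(W)={1}: Y {5}->{}; W {1}->{}
So after constraint 2: D(U) = {4}

Answer: {4}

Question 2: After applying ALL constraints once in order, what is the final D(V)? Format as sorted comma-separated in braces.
Answer: {}

Derivation:
Constraint 1 (W + U = Y) on D(W)={1,6,7} D(U)={2,4,7} D(Y)={2,5,6}: W {1,6,7}->{1}; U {2,4,7}->{4}; Y {2,5,6}->{5}
Constraint 2 (Y < W) on D(Y)={5} D(W)={1}: Y {5}->{}; W {1}->{}
Constraint 3 (V + U = W) on D(V)={1,2,5,6,7} D(U)={4} D(W)={}: V {1,2,5,6,7}->{}; U {4}->{}
So after all 3 constraints: D(V) = {}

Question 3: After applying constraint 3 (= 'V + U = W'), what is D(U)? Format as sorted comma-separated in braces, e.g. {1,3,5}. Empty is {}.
Constraint 1 (W + U = Y) on D(W)={1,6,7} D(U)={2,4,7} D(Y)={2,5,6}: W {1,6,7}->{1}; U {2,4,7}->{4}; Y {2,5,6}->{5}
Constraint 2 (Y < W) on D(Y)={5} D(W)={1}: Y {5}->{}; W {1}->{}
Constraint 3 (V + U = W) on D(V)={1,2,5,6,7} D(U)={4} D(W)={}: V {1,2,5,6,7}->{}; U {4}->{}
So after constraint 3: D(U) = {}

Answer: {}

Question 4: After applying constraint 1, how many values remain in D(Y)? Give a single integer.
Answer: 1

Derivation:
Constraint 1 (W + U = Y) on D(W)={1,6,7} D(U)={2,4,7} D(Y)={2,5,6}: W {1,6,7}->{1}; U {2,4,7}->{4}; Y {2,5,6}->{5}
So after constraint 1: D(Y)={5}, size = 1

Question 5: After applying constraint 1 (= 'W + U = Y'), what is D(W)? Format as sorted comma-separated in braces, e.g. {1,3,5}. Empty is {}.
Answer: {1}

Derivation:
Constraint 1 (W + U = Y) on D(W)={1,6,7} D(U)={2,4,7} D(Y)={2,5,6}: W {1,6,7}->{1}; U {2,4,7}->{4}; Y {2,5,6}->{5}
So after constraint 1: D(W) = {1}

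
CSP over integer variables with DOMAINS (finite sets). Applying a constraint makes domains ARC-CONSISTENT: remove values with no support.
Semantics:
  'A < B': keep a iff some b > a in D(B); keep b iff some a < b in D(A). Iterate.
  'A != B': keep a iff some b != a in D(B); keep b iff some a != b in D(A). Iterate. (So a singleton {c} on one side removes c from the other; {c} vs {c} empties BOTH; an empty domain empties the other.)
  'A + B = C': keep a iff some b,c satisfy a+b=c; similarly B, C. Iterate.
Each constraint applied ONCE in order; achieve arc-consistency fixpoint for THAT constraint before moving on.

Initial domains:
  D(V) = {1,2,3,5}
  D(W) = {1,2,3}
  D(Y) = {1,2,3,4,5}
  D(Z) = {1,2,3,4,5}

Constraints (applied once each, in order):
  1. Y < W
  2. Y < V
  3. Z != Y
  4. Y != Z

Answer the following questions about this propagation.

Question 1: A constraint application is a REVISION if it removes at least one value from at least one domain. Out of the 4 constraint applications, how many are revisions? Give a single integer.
Constraint 1 (Y < W) on D(Y)={1,2,3,4,5} D(W)={1,2,3}: Y {1,2,3,4,5}->{1,2}; W {1,2,3}->{2,3} => REVISION
Constraint 2 (Y < V) on D(Y)={1,2} D(V)={1,2,3,5}: V {1,2,3,5}->{2,3,5} => REVISION
Constraint 3 (Z != Y) on D(Z)={1,2,3,4,5} D(Y)={1,2}: no change => not a revision
Constraint 4 (Y != Z) on D(Y)={1,2} D(Z)={1,2,3,4,5}: no change => not a revision
Total revisions = 2

Answer: 2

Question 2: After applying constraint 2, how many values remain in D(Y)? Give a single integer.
Constraint 1 (Y < W) on D(Y)={1,2,3,4,5} D(W)={1,2,3}: Y {1,2,3,4,5}->{1,2}; W {1,2,3}->{2,3}
Constraint 2 (Y < V) on D(Y)={1,2} D(V)={1,2,3,5}: V {1,2,3,5}->{2,3,5}
So after constraint 2: D(Y)={1,2}, size = 2

Answer: 2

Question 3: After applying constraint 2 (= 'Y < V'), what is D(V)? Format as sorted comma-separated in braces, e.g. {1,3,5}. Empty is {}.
Answer: {2,3,5}

Derivation:
Constraint 1 (Y < W) on D(Y)={1,2,3,4,5} D(W)={1,2,3}: Y {1,2,3,4,5}->{1,2}; W {1,2,3}->{2,3}
Constraint 2 (Y < V) on D(Y)={1,2} D(V)={1,2,3,5}: V {1,2,3,5}->{2,3,5}
So after constraint 2: D(V) = {2,3,5}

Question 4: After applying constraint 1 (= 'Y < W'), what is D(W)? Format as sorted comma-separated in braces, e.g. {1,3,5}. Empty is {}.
Constraint 1 (Y < W) on D(Y)={1,2,3,4,5} D(W)={1,2,3}: Y {1,2,3,4,5}->{1,2}; W {1,2,3}->{2,3}
So after constraint 1: D(W) = {2,3}

Answer: {2,3}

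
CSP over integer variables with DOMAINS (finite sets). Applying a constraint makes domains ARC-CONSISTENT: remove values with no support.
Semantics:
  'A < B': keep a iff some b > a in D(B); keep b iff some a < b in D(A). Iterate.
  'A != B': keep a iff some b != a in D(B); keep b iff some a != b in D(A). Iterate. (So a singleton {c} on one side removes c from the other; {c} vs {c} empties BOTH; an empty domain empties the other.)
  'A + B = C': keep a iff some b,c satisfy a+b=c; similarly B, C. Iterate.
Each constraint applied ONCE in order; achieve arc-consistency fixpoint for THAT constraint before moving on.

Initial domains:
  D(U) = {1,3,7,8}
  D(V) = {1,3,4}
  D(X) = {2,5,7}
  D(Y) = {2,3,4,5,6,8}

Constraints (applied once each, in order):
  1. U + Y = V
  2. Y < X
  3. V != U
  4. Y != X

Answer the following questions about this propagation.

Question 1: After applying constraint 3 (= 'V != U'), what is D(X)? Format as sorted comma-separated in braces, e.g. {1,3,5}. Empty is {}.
Answer: {5,7}

Derivation:
Constraint 1 (U + Y = V) on D(U)={1,3,7,8} D(Y)={2,3,4,5,6,8} D(V)={1,3,4}: U {1,3,7,8}->{1}; Y {2,3,4,5,6,8}->{2,3}; V {1,3,4}->{3,4}
Constraint 2 (Y < X) on D(Y)={2,3} D(X)={2,5,7}: X {2,5,7}->{5,7}
Constraint 3 (V != U) on D(V)={3,4} D(U)={1}: no change
So after constraint 3: D(X) = {5,7}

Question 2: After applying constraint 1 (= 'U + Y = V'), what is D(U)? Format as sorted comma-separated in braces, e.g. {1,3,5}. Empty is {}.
Constraint 1 (U + Y = V) on D(U)={1,3,7,8} D(Y)={2,3,4,5,6,8} D(V)={1,3,4}: U {1,3,7,8}->{1}; Y {2,3,4,5,6,8}->{2,3}; V {1,3,4}->{3,4}
So after constraint 1: D(U) = {1}

Answer: {1}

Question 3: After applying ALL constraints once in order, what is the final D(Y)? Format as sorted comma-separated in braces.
Constraint 1 (U + Y = V) on D(U)={1,3,7,8} D(Y)={2,3,4,5,6,8} D(V)={1,3,4}: U {1,3,7,8}->{1}; Y {2,3,4,5,6,8}->{2,3}; V {1,3,4}->{3,4}
Constraint 2 (Y < X) on D(Y)={2,3} D(X)={2,5,7}: X {2,5,7}->{5,7}
Constraint 3 (V != U) on D(V)={3,4} D(U)={1}: no change
Constraint 4 (Y != X) on D(Y)={2,3} D(X)={5,7}: no change
So after all 4 constraints: D(Y) = {2,3}

Answer: {2,3}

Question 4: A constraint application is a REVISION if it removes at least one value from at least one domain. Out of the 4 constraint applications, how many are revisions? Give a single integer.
Answer: 2

Derivation:
Constraint 1 (U + Y = V) on D(U)={1,3,7,8} D(Y)={2,3,4,5,6,8} D(V)={1,3,4}: U {1,3,7,8}->{1}; Y {2,3,4,5,6,8}->{2,3}; V {1,3,4}->{3,4} => REVISION
Constraint 2 (Y < X) on D(Y)={2,3} D(X)={2,5,7}: X {2,5,7}->{5,7} => REVISION
Constraint 3 (V != U) on D(V)={3,4} D(U)={1}: no change => not a revision
Constraint 4 (Y != X) on D(Y)={2,3} D(X)={5,7}: no change => not a revision
Total revisions = 2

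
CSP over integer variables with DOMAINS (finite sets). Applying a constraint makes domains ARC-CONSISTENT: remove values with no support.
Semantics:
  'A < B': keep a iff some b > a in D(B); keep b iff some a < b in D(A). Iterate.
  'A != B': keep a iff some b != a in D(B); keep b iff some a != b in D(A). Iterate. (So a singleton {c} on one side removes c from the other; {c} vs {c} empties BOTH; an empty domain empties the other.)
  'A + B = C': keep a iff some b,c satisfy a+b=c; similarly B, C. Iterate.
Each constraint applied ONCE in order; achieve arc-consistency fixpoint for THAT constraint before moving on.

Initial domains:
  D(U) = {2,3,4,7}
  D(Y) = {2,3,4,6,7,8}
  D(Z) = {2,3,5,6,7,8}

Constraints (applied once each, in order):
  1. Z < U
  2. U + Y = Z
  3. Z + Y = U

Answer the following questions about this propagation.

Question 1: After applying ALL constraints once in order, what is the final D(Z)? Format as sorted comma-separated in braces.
Answer: {}

Derivation:
Constraint 1 (Z < U) on D(Z)={2,3,5,6,7,8} D(U)={2,3,4,7}: Z {2,3,5,6,7,8}->{2,3,5,6}; U {2,3,4,7}->{3,4,7}
Constraint 2 (U + Y = Z) on D(U)={3,4,7} D(Y)={2,3,4,6,7,8} D(Z)={2,3,5,6}: U {3,4,7}->{3,4}; Y {2,3,4,6,7,8}->{2,3}; Z {2,3,5,6}->{5,6}
Constraint 3 (Z + Y = U) on D(Z)={5,6} D(Y)={2,3} D(U)={3,4}: Z {5,6}->{}; Y {2,3}->{}; U {3,4}->{}
So after all 3 constraints: D(Z) = {}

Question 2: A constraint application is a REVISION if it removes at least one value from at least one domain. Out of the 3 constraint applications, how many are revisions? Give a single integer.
Answer: 3

Derivation:
Constraint 1 (Z < U) on D(Z)={2,3,5,6,7,8} D(U)={2,3,4,7}: Z {2,3,5,6,7,8}->{2,3,5,6}; U {2,3,4,7}->{3,4,7} => REVISION
Constraint 2 (U + Y = Z) on D(U)={3,4,7} D(Y)={2,3,4,6,7,8} D(Z)={2,3,5,6}: U {3,4,7}->{3,4}; Y {2,3,4,6,7,8}->{2,3}; Z {2,3,5,6}->{5,6} => REVISION
Constraint 3 (Z + Y = U) on D(Z)={5,6} D(Y)={2,3} D(U)={3,4}: Z {5,6}->{}; Y {2,3}->{}; U {3,4}->{} => REVISION
Total revisions = 3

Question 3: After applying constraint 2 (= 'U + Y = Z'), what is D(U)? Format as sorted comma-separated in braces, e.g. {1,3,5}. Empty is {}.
Answer: {3,4}

Derivation:
Constraint 1 (Z < U) on D(Z)={2,3,5,6,7,8} D(U)={2,3,4,7}: Z {2,3,5,6,7,8}->{2,3,5,6}; U {2,3,4,7}->{3,4,7}
Constraint 2 (U + Y = Z) on D(U)={3,4,7} D(Y)={2,3,4,6,7,8} D(Z)={2,3,5,6}: U {3,4,7}->{3,4}; Y {2,3,4,6,7,8}->{2,3}; Z {2,3,5,6}->{5,6}
So after constraint 2: D(U) = {3,4}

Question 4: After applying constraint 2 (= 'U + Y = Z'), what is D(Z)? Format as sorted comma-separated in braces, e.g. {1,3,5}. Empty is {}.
Answer: {5,6}

Derivation:
Constraint 1 (Z < U) on D(Z)={2,3,5,6,7,8} D(U)={2,3,4,7}: Z {2,3,5,6,7,8}->{2,3,5,6}; U {2,3,4,7}->{3,4,7}
Constraint 2 (U + Y = Z) on D(U)={3,4,7} D(Y)={2,3,4,6,7,8} D(Z)={2,3,5,6}: U {3,4,7}->{3,4}; Y {2,3,4,6,7,8}->{2,3}; Z {2,3,5,6}->{5,6}
So after constraint 2: D(Z) = {5,6}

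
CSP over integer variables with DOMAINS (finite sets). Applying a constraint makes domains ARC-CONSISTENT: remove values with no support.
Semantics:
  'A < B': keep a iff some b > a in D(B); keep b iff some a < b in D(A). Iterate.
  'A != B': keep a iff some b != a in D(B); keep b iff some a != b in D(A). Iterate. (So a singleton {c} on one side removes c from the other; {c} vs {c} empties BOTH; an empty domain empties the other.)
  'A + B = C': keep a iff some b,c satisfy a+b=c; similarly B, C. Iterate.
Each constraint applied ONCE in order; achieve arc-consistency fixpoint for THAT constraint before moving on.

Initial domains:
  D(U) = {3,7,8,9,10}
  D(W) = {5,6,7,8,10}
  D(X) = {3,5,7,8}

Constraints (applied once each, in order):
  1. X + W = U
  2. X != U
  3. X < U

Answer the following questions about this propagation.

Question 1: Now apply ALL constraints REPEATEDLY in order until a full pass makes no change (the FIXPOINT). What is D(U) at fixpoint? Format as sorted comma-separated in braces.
pass 0 (initial): D(U)={3,7,8,9,10}
pass 1: U {3,7,8,9,10}->{8,9,10}; W {5,6,7,8,10}->{5,6,7}; X {3,5,7,8}->{3,5}
pass 2: no change
Fixpoint after 2 passes: D(U) = {8,9,10}

Answer: {8,9,10}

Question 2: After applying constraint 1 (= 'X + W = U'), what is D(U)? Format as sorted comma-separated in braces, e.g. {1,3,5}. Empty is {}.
Constraint 1 (X + W = U) on D(X)={3,5,7,8} D(W)={5,6,7,8,10} D(U)={3,7,8,9,10}: X {3,5,7,8}->{3,5}; W {5,6,7,8,10}->{5,6,7}; U {3,7,8,9,10}->{8,9,10}
So after constraint 1: D(U) = {8,9,10}

Answer: {8,9,10}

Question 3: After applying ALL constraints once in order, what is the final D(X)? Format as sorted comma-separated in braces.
Answer: {3,5}

Derivation:
Constraint 1 (X + W = U) on D(X)={3,5,7,8} D(W)={5,6,7,8,10} D(U)={3,7,8,9,10}: X {3,5,7,8}->{3,5}; W {5,6,7,8,10}->{5,6,7}; U {3,7,8,9,10}->{8,9,10}
Constraint 2 (X != U) on D(X)={3,5} D(U)={8,9,10}: no change
Constraint 3 (X < U) on D(X)={3,5} D(U)={8,9,10}: no change
So after all 3 constraints: D(X) = {3,5}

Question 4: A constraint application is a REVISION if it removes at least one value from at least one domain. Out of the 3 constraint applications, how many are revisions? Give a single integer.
Constraint 1 (X + W = U) on D(X)={3,5,7,8} D(W)={5,6,7,8,10} D(U)={3,7,8,9,10}: X {3,5,7,8}->{3,5}; W {5,6,7,8,10}->{5,6,7}; U {3,7,8,9,10}->{8,9,10} => REVISION
Constraint 2 (X != U) on D(X)={3,5} D(U)={8,9,10}: no change => not a revision
Constraint 3 (X < U) on D(X)={3,5} D(U)={8,9,10}: no change => not a revision
Total revisions = 1

Answer: 1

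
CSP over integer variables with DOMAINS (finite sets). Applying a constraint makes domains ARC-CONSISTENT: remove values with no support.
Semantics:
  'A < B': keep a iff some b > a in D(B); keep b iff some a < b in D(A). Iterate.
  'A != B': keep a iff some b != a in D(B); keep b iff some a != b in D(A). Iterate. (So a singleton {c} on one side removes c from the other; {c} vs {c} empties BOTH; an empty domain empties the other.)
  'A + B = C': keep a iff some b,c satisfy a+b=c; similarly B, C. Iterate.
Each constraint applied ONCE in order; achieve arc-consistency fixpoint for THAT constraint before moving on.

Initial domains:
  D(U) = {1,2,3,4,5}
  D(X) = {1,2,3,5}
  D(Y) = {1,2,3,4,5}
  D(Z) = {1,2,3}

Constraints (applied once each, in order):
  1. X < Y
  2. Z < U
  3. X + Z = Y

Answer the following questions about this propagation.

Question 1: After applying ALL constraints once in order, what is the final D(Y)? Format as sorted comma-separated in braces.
Answer: {2,3,4,5}

Derivation:
Constraint 1 (X < Y) on D(X)={1,2,3,5} D(Y)={1,2,3,4,5}: X {1,2,3,5}->{1,2,3}; Y {1,2,3,4,5}->{2,3,4,5}
Constraint 2 (Z < U) on D(Z)={1,2,3} D(U)={1,2,3,4,5}: U {1,2,3,4,5}->{2,3,4,5}
Constraint 3 (X + Z = Y) on D(X)={1,2,3} D(Z)={1,2,3} D(Y)={2,3,4,5}: no change
So after all 3 constraints: D(Y) = {2,3,4,5}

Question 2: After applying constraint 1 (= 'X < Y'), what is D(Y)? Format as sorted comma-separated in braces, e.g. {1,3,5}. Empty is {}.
Constraint 1 (X < Y) on D(X)={1,2,3,5} D(Y)={1,2,3,4,5}: X {1,2,3,5}->{1,2,3}; Y {1,2,3,4,5}->{2,3,4,5}
So after constraint 1: D(Y) = {2,3,4,5}

Answer: {2,3,4,5}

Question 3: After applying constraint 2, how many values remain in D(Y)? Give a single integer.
Answer: 4

Derivation:
Constraint 1 (X < Y) on D(X)={1,2,3,5} D(Y)={1,2,3,4,5}: X {1,2,3,5}->{1,2,3}; Y {1,2,3,4,5}->{2,3,4,5}
Constraint 2 (Z < U) on D(Z)={1,2,3} D(U)={1,2,3,4,5}: U {1,2,3,4,5}->{2,3,4,5}
So after constraint 2: D(Y)={2,3,4,5}, size = 4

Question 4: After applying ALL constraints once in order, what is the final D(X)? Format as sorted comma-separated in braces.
Answer: {1,2,3}

Derivation:
Constraint 1 (X < Y) on D(X)={1,2,3,5} D(Y)={1,2,3,4,5}: X {1,2,3,5}->{1,2,3}; Y {1,2,3,4,5}->{2,3,4,5}
Constraint 2 (Z < U) on D(Z)={1,2,3} D(U)={1,2,3,4,5}: U {1,2,3,4,5}->{2,3,4,5}
Constraint 3 (X + Z = Y) on D(X)={1,2,3} D(Z)={1,2,3} D(Y)={2,3,4,5}: no change
So after all 3 constraints: D(X) = {1,2,3}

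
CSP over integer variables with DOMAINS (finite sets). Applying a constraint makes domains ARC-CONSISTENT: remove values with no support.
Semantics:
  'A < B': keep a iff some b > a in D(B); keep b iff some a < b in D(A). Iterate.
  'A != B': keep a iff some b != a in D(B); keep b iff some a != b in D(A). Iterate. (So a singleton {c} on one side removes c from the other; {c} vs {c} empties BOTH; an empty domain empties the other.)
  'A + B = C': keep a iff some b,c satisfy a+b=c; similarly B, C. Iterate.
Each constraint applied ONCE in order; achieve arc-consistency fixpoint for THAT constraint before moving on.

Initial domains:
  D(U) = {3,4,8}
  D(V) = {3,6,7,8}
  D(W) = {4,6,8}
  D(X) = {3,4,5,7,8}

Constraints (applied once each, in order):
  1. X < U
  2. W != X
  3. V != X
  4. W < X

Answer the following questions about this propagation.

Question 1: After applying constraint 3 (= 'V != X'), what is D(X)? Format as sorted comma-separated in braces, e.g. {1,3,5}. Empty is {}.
Constraint 1 (X < U) on D(X)={3,4,5,7,8} D(U)={3,4,8}: X {3,4,5,7,8}->{3,4,5,7}; U {3,4,8}->{4,8}
Constraint 2 (W != X) on D(W)={4,6,8} D(X)={3,4,5,7}: no change
Constraint 3 (V != X) on D(V)={3,6,7,8} D(X)={3,4,5,7}: no change
So after constraint 3: D(X) = {3,4,5,7}

Answer: {3,4,5,7}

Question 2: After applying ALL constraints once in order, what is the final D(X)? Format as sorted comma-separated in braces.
Answer: {5,7}

Derivation:
Constraint 1 (X < U) on D(X)={3,4,5,7,8} D(U)={3,4,8}: X {3,4,5,7,8}->{3,4,5,7}; U {3,4,8}->{4,8}
Constraint 2 (W != X) on D(W)={4,6,8} D(X)={3,4,5,7}: no change
Constraint 3 (V != X) on D(V)={3,6,7,8} D(X)={3,4,5,7}: no change
Constraint 4 (W < X) on D(W)={4,6,8} D(X)={3,4,5,7}: W {4,6,8}->{4,6}; X {3,4,5,7}->{5,7}
So after all 4 constraints: D(X) = {5,7}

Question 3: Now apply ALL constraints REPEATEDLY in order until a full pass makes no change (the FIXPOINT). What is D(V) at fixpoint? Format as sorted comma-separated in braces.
Answer: {3,6,7,8}

Derivation:
pass 0 (initial): D(V)={3,6,7,8}
pass 1: U {3,4,8}->{4,8}; W {4,6,8}->{4,6}; X {3,4,5,7,8}->{5,7}
pass 2: U {4,8}->{8}
pass 3: no change
Fixpoint after 3 passes: D(V) = {3,6,7,8}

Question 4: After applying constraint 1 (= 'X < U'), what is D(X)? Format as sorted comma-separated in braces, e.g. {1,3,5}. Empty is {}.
Answer: {3,4,5,7}

Derivation:
Constraint 1 (X < U) on D(X)={3,4,5,7,8} D(U)={3,4,8}: X {3,4,5,7,8}->{3,4,5,7}; U {3,4,8}->{4,8}
So after constraint 1: D(X) = {3,4,5,7}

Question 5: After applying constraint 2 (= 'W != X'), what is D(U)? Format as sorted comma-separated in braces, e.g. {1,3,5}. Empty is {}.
Answer: {4,8}

Derivation:
Constraint 1 (X < U) on D(X)={3,4,5,7,8} D(U)={3,4,8}: X {3,4,5,7,8}->{3,4,5,7}; U {3,4,8}->{4,8}
Constraint 2 (W != X) on D(W)={4,6,8} D(X)={3,4,5,7}: no change
So after constraint 2: D(U) = {4,8}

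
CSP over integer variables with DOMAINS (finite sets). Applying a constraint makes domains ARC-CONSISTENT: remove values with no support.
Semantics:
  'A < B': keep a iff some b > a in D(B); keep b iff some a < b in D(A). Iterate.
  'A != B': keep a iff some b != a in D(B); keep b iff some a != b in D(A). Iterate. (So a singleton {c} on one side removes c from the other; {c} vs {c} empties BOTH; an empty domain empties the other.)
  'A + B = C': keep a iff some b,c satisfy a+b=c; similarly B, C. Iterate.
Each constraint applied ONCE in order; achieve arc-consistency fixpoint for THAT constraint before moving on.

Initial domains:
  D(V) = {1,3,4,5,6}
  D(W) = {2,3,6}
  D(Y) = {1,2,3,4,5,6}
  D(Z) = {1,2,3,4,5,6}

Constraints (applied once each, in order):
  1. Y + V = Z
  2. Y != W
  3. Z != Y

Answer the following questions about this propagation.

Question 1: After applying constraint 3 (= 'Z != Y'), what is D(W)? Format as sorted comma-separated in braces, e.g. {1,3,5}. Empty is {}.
Answer: {2,3,6}

Derivation:
Constraint 1 (Y + V = Z) on D(Y)={1,2,3,4,5,6} D(V)={1,3,4,5,6} D(Z)={1,2,3,4,5,6}: Y {1,2,3,4,5,6}->{1,2,3,4,5}; V {1,3,4,5,6}->{1,3,4,5}; Z {1,2,3,4,5,6}->{2,3,4,5,6}
Constraint 2 (Y != W) on D(Y)={1,2,3,4,5} D(W)={2,3,6}: no change
Constraint 3 (Z != Y) on D(Z)={2,3,4,5,6} D(Y)={1,2,3,4,5}: no change
So after constraint 3: D(W) = {2,3,6}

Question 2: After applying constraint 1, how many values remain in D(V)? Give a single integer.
Constraint 1 (Y + V = Z) on D(Y)={1,2,3,4,5,6} D(V)={1,3,4,5,6} D(Z)={1,2,3,4,5,6}: Y {1,2,3,4,5,6}->{1,2,3,4,5}; V {1,3,4,5,6}->{1,3,4,5}; Z {1,2,3,4,5,6}->{2,3,4,5,6}
So after constraint 1: D(V)={1,3,4,5}, size = 4

Answer: 4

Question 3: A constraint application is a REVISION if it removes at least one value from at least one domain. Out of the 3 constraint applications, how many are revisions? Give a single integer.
Constraint 1 (Y + V = Z) on D(Y)={1,2,3,4,5,6} D(V)={1,3,4,5,6} D(Z)={1,2,3,4,5,6}: Y {1,2,3,4,5,6}->{1,2,3,4,5}; V {1,3,4,5,6}->{1,3,4,5}; Z {1,2,3,4,5,6}->{2,3,4,5,6} => REVISION
Constraint 2 (Y != W) on D(Y)={1,2,3,4,5} D(W)={2,3,6}: no change => not a revision
Constraint 3 (Z != Y) on D(Z)={2,3,4,5,6} D(Y)={1,2,3,4,5}: no change => not a revision
Total revisions = 1

Answer: 1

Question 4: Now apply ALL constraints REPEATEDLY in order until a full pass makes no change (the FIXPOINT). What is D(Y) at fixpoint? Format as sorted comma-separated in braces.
pass 0 (initial): D(Y)={1,2,3,4,5,6}
pass 1: V {1,3,4,5,6}->{1,3,4,5}; Y {1,2,3,4,5,6}->{1,2,3,4,5}; Z {1,2,3,4,5,6}->{2,3,4,5,6}
pass 2: no change
Fixpoint after 2 passes: D(Y) = {1,2,3,4,5}

Answer: {1,2,3,4,5}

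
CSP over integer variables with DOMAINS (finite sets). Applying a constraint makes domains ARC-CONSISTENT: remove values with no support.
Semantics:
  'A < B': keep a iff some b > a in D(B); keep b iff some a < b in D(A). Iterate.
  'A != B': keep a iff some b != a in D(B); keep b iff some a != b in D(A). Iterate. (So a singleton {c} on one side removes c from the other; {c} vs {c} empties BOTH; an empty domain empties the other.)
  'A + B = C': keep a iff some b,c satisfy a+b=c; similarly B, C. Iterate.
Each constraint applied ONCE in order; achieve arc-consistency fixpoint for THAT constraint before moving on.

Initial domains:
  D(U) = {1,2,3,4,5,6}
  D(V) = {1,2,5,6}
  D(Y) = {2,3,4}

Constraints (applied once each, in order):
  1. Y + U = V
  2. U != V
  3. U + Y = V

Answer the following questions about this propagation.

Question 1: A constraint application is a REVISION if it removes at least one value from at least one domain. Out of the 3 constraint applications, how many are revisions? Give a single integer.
Constraint 1 (Y + U = V) on D(Y)={2,3,4} D(U)={1,2,3,4,5,6} D(V)={1,2,5,6}: U {1,2,3,4,5,6}->{1,2,3,4}; V {1,2,5,6}->{5,6} => REVISION
Constraint 2 (U != V) on D(U)={1,2,3,4} D(V)={5,6}: no change => not a revision
Constraint 3 (U + Y = V) on D(U)={1,2,3,4} D(Y)={2,3,4} D(V)={5,6}: no change => not a revision
Total revisions = 1

Answer: 1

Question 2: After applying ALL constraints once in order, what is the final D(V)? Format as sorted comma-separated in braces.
Constraint 1 (Y + U = V) on D(Y)={2,3,4} D(U)={1,2,3,4,5,6} D(V)={1,2,5,6}: U {1,2,3,4,5,6}->{1,2,3,4}; V {1,2,5,6}->{5,6}
Constraint 2 (U != V) on D(U)={1,2,3,4} D(V)={5,6}: no change
Constraint 3 (U + Y = V) on D(U)={1,2,3,4} D(Y)={2,3,4} D(V)={5,6}: no change
So after all 3 constraints: D(V) = {5,6}

Answer: {5,6}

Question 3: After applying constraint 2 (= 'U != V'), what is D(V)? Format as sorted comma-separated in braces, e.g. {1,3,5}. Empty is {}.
Constraint 1 (Y + U = V) on D(Y)={2,3,4} D(U)={1,2,3,4,5,6} D(V)={1,2,5,6}: U {1,2,3,4,5,6}->{1,2,3,4}; V {1,2,5,6}->{5,6}
Constraint 2 (U != V) on D(U)={1,2,3,4} D(V)={5,6}: no change
So after constraint 2: D(V) = {5,6}

Answer: {5,6}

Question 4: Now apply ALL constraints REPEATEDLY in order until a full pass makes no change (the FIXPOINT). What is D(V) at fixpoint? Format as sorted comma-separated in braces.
pass 0 (initial): D(V)={1,2,5,6}
pass 1: U {1,2,3,4,5,6}->{1,2,3,4}; V {1,2,5,6}->{5,6}
pass 2: no change
Fixpoint after 2 passes: D(V) = {5,6}

Answer: {5,6}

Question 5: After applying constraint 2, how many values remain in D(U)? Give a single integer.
Constraint 1 (Y + U = V) on D(Y)={2,3,4} D(U)={1,2,3,4,5,6} D(V)={1,2,5,6}: U {1,2,3,4,5,6}->{1,2,3,4}; V {1,2,5,6}->{5,6}
Constraint 2 (U != V) on D(U)={1,2,3,4} D(V)={5,6}: no change
So after constraint 2: D(U)={1,2,3,4}, size = 4

Answer: 4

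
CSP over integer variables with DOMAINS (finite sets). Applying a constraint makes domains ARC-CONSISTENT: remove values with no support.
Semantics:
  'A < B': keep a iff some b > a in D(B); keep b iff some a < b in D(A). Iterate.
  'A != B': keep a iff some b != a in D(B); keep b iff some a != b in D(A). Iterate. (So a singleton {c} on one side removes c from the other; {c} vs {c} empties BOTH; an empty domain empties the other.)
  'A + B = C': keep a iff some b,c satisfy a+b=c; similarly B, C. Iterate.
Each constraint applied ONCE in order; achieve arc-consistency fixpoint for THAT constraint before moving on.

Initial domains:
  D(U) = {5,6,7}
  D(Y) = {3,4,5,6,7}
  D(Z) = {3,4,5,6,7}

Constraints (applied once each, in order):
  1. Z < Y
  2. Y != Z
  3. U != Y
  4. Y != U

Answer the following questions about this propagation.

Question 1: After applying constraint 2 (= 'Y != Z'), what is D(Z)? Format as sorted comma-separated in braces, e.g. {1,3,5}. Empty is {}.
Answer: {3,4,5,6}

Derivation:
Constraint 1 (Z < Y) on D(Z)={3,4,5,6,7} D(Y)={3,4,5,6,7}: Z {3,4,5,6,7}->{3,4,5,6}; Y {3,4,5,6,7}->{4,5,6,7}
Constraint 2 (Y != Z) on D(Y)={4,5,6,7} D(Z)={3,4,5,6}: no change
So after constraint 2: D(Z) = {3,4,5,6}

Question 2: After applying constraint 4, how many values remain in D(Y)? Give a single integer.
Answer: 4

Derivation:
Constraint 1 (Z < Y) on D(Z)={3,4,5,6,7} D(Y)={3,4,5,6,7}: Z {3,4,5,6,7}->{3,4,5,6}; Y {3,4,5,6,7}->{4,5,6,7}
Constraint 2 (Y != Z) on D(Y)={4,5,6,7} D(Z)={3,4,5,6}: no change
Constraint 3 (U != Y) on D(U)={5,6,7} D(Y)={4,5,6,7}: no change
Constraint 4 (Y != U) on D(Y)={4,5,6,7} D(U)={5,6,7}: no change
So after constraint 4: D(Y)={4,5,6,7}, size = 4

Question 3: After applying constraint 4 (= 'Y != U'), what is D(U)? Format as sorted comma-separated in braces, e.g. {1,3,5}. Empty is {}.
Answer: {5,6,7}

Derivation:
Constraint 1 (Z < Y) on D(Z)={3,4,5,6,7} D(Y)={3,4,5,6,7}: Z {3,4,5,6,7}->{3,4,5,6}; Y {3,4,5,6,7}->{4,5,6,7}
Constraint 2 (Y != Z) on D(Y)={4,5,6,7} D(Z)={3,4,5,6}: no change
Constraint 3 (U != Y) on D(U)={5,6,7} D(Y)={4,5,6,7}: no change
Constraint 4 (Y != U) on D(Y)={4,5,6,7} D(U)={5,6,7}: no change
So after constraint 4: D(U) = {5,6,7}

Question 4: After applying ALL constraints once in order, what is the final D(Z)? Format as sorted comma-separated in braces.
Constraint 1 (Z < Y) on D(Z)={3,4,5,6,7} D(Y)={3,4,5,6,7}: Z {3,4,5,6,7}->{3,4,5,6}; Y {3,4,5,6,7}->{4,5,6,7}
Constraint 2 (Y != Z) on D(Y)={4,5,6,7} D(Z)={3,4,5,6}: no change
Constraint 3 (U != Y) on D(U)={5,6,7} D(Y)={4,5,6,7}: no change
Constraint 4 (Y != U) on D(Y)={4,5,6,7} D(U)={5,6,7}: no change
So after all 4 constraints: D(Z) = {3,4,5,6}

Answer: {3,4,5,6}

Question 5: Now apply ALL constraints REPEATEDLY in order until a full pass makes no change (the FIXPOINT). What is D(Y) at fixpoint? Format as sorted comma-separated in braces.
Answer: {4,5,6,7}

Derivation:
pass 0 (initial): D(Y)={3,4,5,6,7}
pass 1: Y {3,4,5,6,7}->{4,5,6,7}; Z {3,4,5,6,7}->{3,4,5,6}
pass 2: no change
Fixpoint after 2 passes: D(Y) = {4,5,6,7}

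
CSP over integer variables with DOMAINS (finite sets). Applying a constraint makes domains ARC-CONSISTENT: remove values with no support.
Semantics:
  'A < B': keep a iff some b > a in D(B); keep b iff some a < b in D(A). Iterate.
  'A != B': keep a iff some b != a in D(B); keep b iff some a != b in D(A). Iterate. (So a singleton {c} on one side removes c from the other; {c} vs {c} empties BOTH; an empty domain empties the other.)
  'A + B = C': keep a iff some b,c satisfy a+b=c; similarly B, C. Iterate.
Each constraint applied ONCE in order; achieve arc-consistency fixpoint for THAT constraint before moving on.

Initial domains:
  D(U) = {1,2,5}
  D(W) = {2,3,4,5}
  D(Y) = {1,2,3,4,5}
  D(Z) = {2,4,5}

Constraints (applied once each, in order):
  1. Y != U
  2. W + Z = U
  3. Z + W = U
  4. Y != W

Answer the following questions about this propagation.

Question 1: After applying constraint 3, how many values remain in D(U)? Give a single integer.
Constraint 1 (Y != U) on D(Y)={1,2,3,4,5} D(U)={1,2,5}: no change
Constraint 2 (W + Z = U) on D(W)={2,3,4,5} D(Z)={2,4,5} D(U)={1,2,5}: W {2,3,4,5}->{3}; Z {2,4,5}->{2}; U {1,2,5}->{5}
Constraint 3 (Z + W = U) on D(Z)={2} D(W)={3} D(U)={5}: no change
So after constraint 3: D(U)={5}, size = 1

Answer: 1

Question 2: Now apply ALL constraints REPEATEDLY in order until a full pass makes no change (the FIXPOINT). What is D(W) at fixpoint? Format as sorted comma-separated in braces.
Answer: {3}

Derivation:
pass 0 (initial): D(W)={2,3,4,5}
pass 1: U {1,2,5}->{5}; W {2,3,4,5}->{3}; Y {1,2,3,4,5}->{1,2,4,5}; Z {2,4,5}->{2}
pass 2: Y {1,2,4,5}->{1,2,4}
pass 3: no change
Fixpoint after 3 passes: D(W) = {3}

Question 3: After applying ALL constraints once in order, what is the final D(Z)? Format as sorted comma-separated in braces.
Answer: {2}

Derivation:
Constraint 1 (Y != U) on D(Y)={1,2,3,4,5} D(U)={1,2,5}: no change
Constraint 2 (W + Z = U) on D(W)={2,3,4,5} D(Z)={2,4,5} D(U)={1,2,5}: W {2,3,4,5}->{3}; Z {2,4,5}->{2}; U {1,2,5}->{5}
Constraint 3 (Z + W = U) on D(Z)={2} D(W)={3} D(U)={5}: no change
Constraint 4 (Y != W) on D(Y)={1,2,3,4,5} D(W)={3}: Y {1,2,3,4,5}->{1,2,4,5}
So after all 4 constraints: D(Z) = {2}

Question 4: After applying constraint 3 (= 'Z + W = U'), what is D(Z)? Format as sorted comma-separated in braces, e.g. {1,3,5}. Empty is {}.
Constraint 1 (Y != U) on D(Y)={1,2,3,4,5} D(U)={1,2,5}: no change
Constraint 2 (W + Z = U) on D(W)={2,3,4,5} D(Z)={2,4,5} D(U)={1,2,5}: W {2,3,4,5}->{3}; Z {2,4,5}->{2}; U {1,2,5}->{5}
Constraint 3 (Z + W = U) on D(Z)={2} D(W)={3} D(U)={5}: no change
So after constraint 3: D(Z) = {2}

Answer: {2}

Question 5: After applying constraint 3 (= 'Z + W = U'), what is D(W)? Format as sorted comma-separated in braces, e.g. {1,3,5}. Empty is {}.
Constraint 1 (Y != U) on D(Y)={1,2,3,4,5} D(U)={1,2,5}: no change
Constraint 2 (W + Z = U) on D(W)={2,3,4,5} D(Z)={2,4,5} D(U)={1,2,5}: W {2,3,4,5}->{3}; Z {2,4,5}->{2}; U {1,2,5}->{5}
Constraint 3 (Z + W = U) on D(Z)={2} D(W)={3} D(U)={5}: no change
So after constraint 3: D(W) = {3}

Answer: {3}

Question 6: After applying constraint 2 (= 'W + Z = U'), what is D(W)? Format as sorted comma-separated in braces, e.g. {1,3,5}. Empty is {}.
Constraint 1 (Y != U) on D(Y)={1,2,3,4,5} D(U)={1,2,5}: no change
Constraint 2 (W + Z = U) on D(W)={2,3,4,5} D(Z)={2,4,5} D(U)={1,2,5}: W {2,3,4,5}->{3}; Z {2,4,5}->{2}; U {1,2,5}->{5}
So after constraint 2: D(W) = {3}

Answer: {3}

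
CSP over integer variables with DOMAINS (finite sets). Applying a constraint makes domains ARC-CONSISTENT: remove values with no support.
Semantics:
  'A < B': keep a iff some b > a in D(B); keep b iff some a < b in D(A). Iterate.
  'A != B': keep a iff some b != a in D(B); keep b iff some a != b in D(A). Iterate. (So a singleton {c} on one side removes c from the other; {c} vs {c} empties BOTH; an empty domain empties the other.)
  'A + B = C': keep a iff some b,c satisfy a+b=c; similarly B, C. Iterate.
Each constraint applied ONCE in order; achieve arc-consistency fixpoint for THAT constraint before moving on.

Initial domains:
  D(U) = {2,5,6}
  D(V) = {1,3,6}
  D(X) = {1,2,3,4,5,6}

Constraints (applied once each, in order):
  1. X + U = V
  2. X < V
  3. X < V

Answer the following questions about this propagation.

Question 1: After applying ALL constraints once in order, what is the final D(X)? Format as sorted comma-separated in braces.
Answer: {1,4}

Derivation:
Constraint 1 (X + U = V) on D(X)={1,2,3,4,5,6} D(U)={2,5,6} D(V)={1,3,6}: X {1,2,3,4,5,6}->{1,4}; U {2,5,6}->{2,5}; V {1,3,6}->{3,6}
Constraint 2 (X < V) on D(X)={1,4} D(V)={3,6}: no change
Constraint 3 (X < V) on D(X)={1,4} D(V)={3,6}: no change
So after all 3 constraints: D(X) = {1,4}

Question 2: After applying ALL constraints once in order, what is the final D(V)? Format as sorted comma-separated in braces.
Answer: {3,6}

Derivation:
Constraint 1 (X + U = V) on D(X)={1,2,3,4,5,6} D(U)={2,5,6} D(V)={1,3,6}: X {1,2,3,4,5,6}->{1,4}; U {2,5,6}->{2,5}; V {1,3,6}->{3,6}
Constraint 2 (X < V) on D(X)={1,4} D(V)={3,6}: no change
Constraint 3 (X < V) on D(X)={1,4} D(V)={3,6}: no change
So after all 3 constraints: D(V) = {3,6}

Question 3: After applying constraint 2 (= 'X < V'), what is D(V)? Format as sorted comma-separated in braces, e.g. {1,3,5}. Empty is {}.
Constraint 1 (X + U = V) on D(X)={1,2,3,4,5,6} D(U)={2,5,6} D(V)={1,3,6}: X {1,2,3,4,5,6}->{1,4}; U {2,5,6}->{2,5}; V {1,3,6}->{3,6}
Constraint 2 (X < V) on D(X)={1,4} D(V)={3,6}: no change
So after constraint 2: D(V) = {3,6}

Answer: {3,6}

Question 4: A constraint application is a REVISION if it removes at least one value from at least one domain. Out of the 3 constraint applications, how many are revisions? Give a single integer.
Constraint 1 (X + U = V) on D(X)={1,2,3,4,5,6} D(U)={2,5,6} D(V)={1,3,6}: X {1,2,3,4,5,6}->{1,4}; U {2,5,6}->{2,5}; V {1,3,6}->{3,6} => REVISION
Constraint 2 (X < V) on D(X)={1,4} D(V)={3,6}: no change => not a revision
Constraint 3 (X < V) on D(X)={1,4} D(V)={3,6}: no change => not a revision
Total revisions = 1

Answer: 1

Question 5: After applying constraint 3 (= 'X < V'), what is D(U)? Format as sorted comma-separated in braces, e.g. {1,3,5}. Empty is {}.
Constraint 1 (X + U = V) on D(X)={1,2,3,4,5,6} D(U)={2,5,6} D(V)={1,3,6}: X {1,2,3,4,5,6}->{1,4}; U {2,5,6}->{2,5}; V {1,3,6}->{3,6}
Constraint 2 (X < V) on D(X)={1,4} D(V)={3,6}: no change
Constraint 3 (X < V) on D(X)={1,4} D(V)={3,6}: no change
So after constraint 3: D(U) = {2,5}

Answer: {2,5}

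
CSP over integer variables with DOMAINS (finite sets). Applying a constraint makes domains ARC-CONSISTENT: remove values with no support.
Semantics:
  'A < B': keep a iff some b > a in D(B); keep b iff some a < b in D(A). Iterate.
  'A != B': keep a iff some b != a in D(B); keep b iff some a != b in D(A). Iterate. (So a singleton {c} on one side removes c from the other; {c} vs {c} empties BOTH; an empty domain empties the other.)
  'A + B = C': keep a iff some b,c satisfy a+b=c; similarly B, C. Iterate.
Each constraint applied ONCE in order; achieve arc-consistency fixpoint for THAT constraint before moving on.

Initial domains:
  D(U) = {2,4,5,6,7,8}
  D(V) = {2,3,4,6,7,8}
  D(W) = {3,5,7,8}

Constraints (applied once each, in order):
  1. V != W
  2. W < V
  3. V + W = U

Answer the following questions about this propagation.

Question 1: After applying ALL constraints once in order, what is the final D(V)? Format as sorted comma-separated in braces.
Constraint 1 (V != W) on D(V)={2,3,4,6,7,8} D(W)={3,5,7,8}: no change
Constraint 2 (W < V) on D(W)={3,5,7,8} D(V)={2,3,4,6,7,8}: W {3,5,7,8}->{3,5,7}; V {2,3,4,6,7,8}->{4,6,7,8}
Constraint 3 (V + W = U) on D(V)={4,6,7,8} D(W)={3,5,7} D(U)={2,4,5,6,7,8}: V {4,6,7,8}->{4}; W {3,5,7}->{3}; U {2,4,5,6,7,8}->{7}
So after all 3 constraints: D(V) = {4}

Answer: {4}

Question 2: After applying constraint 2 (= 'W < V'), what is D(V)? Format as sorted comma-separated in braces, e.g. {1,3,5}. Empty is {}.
Constraint 1 (V != W) on D(V)={2,3,4,6,7,8} D(W)={3,5,7,8}: no change
Constraint 2 (W < V) on D(W)={3,5,7,8} D(V)={2,3,4,6,7,8}: W {3,5,7,8}->{3,5,7}; V {2,3,4,6,7,8}->{4,6,7,8}
So after constraint 2: D(V) = {4,6,7,8}

Answer: {4,6,7,8}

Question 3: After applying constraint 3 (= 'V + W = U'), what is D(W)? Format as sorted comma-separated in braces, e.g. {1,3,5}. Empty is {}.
Answer: {3}

Derivation:
Constraint 1 (V != W) on D(V)={2,3,4,6,7,8} D(W)={3,5,7,8}: no change
Constraint 2 (W < V) on D(W)={3,5,7,8} D(V)={2,3,4,6,7,8}: W {3,5,7,8}->{3,5,7}; V {2,3,4,6,7,8}->{4,6,7,8}
Constraint 3 (V + W = U) on D(V)={4,6,7,8} D(W)={3,5,7} D(U)={2,4,5,6,7,8}: V {4,6,7,8}->{4}; W {3,5,7}->{3}; U {2,4,5,6,7,8}->{7}
So after constraint 3: D(W) = {3}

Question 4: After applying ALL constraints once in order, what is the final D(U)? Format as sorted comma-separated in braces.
Constraint 1 (V != W) on D(V)={2,3,4,6,7,8} D(W)={3,5,7,8}: no change
Constraint 2 (W < V) on D(W)={3,5,7,8} D(V)={2,3,4,6,7,8}: W {3,5,7,8}->{3,5,7}; V {2,3,4,6,7,8}->{4,6,7,8}
Constraint 3 (V + W = U) on D(V)={4,6,7,8} D(W)={3,5,7} D(U)={2,4,5,6,7,8}: V {4,6,7,8}->{4}; W {3,5,7}->{3}; U {2,4,5,6,7,8}->{7}
So after all 3 constraints: D(U) = {7}

Answer: {7}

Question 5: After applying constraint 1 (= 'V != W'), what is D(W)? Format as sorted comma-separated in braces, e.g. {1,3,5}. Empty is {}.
Answer: {3,5,7,8}

Derivation:
Constraint 1 (V != W) on D(V)={2,3,4,6,7,8} D(W)={3,5,7,8}: no change
So after constraint 1: D(W) = {3,5,7,8}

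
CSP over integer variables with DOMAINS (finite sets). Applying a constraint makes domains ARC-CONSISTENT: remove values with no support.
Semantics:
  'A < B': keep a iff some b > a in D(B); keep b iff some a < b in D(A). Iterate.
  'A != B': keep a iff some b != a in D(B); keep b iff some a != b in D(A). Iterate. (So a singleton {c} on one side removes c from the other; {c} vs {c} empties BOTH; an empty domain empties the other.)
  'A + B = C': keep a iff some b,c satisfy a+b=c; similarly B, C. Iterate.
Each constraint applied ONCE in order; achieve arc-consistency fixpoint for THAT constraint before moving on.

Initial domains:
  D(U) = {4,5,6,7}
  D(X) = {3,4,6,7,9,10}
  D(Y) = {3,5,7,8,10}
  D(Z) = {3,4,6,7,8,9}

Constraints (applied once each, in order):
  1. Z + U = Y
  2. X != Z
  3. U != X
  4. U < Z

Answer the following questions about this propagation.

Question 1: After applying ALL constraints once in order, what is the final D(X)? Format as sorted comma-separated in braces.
Answer: {3,4,6,7,9,10}

Derivation:
Constraint 1 (Z + U = Y) on D(Z)={3,4,6,7,8,9} D(U)={4,5,6,7} D(Y)={3,5,7,8,10}: Z {3,4,6,7,8,9}->{3,4,6}; Y {3,5,7,8,10}->{7,8,10}
Constraint 2 (X != Z) on D(X)={3,4,6,7,9,10} D(Z)={3,4,6}: no change
Constraint 3 (U != X) on D(U)={4,5,6,7} D(X)={3,4,6,7,9,10}: no change
Constraint 4 (U < Z) on D(U)={4,5,6,7} D(Z)={3,4,6}: U {4,5,6,7}->{4,5}; Z {3,4,6}->{6}
So after all 4 constraints: D(X) = {3,4,6,7,9,10}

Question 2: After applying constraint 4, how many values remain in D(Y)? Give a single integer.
Constraint 1 (Z + U = Y) on D(Z)={3,4,6,7,8,9} D(U)={4,5,6,7} D(Y)={3,5,7,8,10}: Z {3,4,6,7,8,9}->{3,4,6}; Y {3,5,7,8,10}->{7,8,10}
Constraint 2 (X != Z) on D(X)={3,4,6,7,9,10} D(Z)={3,4,6}: no change
Constraint 3 (U != X) on D(U)={4,5,6,7} D(X)={3,4,6,7,9,10}: no change
Constraint 4 (U < Z) on D(U)={4,5,6,7} D(Z)={3,4,6}: U {4,5,6,7}->{4,5}; Z {3,4,6}->{6}
So after constraint 4: D(Y)={7,8,10}, size = 3

Answer: 3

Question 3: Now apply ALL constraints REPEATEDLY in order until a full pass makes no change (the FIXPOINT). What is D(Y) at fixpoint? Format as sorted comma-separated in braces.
pass 0 (initial): D(Y)={3,5,7,8,10}
pass 1: U {4,5,6,7}->{4,5}; Y {3,5,7,8,10}->{7,8,10}; Z {3,4,6,7,8,9}->{6}
pass 2: U {4,5}->{4}; X {3,4,6,7,9,10}->{3,7,9,10}; Y {7,8,10}->{10}
pass 3: no change
Fixpoint after 3 passes: D(Y) = {10}

Answer: {10}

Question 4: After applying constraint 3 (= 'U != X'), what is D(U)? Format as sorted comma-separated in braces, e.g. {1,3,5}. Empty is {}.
Constraint 1 (Z + U = Y) on D(Z)={3,4,6,7,8,9} D(U)={4,5,6,7} D(Y)={3,5,7,8,10}: Z {3,4,6,7,8,9}->{3,4,6}; Y {3,5,7,8,10}->{7,8,10}
Constraint 2 (X != Z) on D(X)={3,4,6,7,9,10} D(Z)={3,4,6}: no change
Constraint 3 (U != X) on D(U)={4,5,6,7} D(X)={3,4,6,7,9,10}: no change
So after constraint 3: D(U) = {4,5,6,7}

Answer: {4,5,6,7}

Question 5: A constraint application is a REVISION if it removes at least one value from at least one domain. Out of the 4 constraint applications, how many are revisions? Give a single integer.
Answer: 2

Derivation:
Constraint 1 (Z + U = Y) on D(Z)={3,4,6,7,8,9} D(U)={4,5,6,7} D(Y)={3,5,7,8,10}: Z {3,4,6,7,8,9}->{3,4,6}; Y {3,5,7,8,10}->{7,8,10} => REVISION
Constraint 2 (X != Z) on D(X)={3,4,6,7,9,10} D(Z)={3,4,6}: no change => not a revision
Constraint 3 (U != X) on D(U)={4,5,6,7} D(X)={3,4,6,7,9,10}: no change => not a revision
Constraint 4 (U < Z) on D(U)={4,5,6,7} D(Z)={3,4,6}: U {4,5,6,7}->{4,5}; Z {3,4,6}->{6} => REVISION
Total revisions = 2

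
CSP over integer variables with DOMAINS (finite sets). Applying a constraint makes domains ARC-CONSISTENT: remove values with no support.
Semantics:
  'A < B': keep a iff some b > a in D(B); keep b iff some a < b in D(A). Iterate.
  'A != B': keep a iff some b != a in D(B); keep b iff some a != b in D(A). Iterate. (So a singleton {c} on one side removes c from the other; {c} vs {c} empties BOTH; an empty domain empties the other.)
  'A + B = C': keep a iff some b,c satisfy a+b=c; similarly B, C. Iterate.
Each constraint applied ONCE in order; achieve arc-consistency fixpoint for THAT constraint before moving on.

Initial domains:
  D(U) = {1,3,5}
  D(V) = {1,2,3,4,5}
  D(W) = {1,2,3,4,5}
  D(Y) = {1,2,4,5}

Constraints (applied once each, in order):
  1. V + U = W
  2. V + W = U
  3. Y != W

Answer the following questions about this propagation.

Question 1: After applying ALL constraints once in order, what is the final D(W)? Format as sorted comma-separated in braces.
Answer: {2}

Derivation:
Constraint 1 (V + U = W) on D(V)={1,2,3,4,5} D(U)={1,3,5} D(W)={1,2,3,4,5}: V {1,2,3,4,5}->{1,2,3,4}; U {1,3,5}->{1,3}; W {1,2,3,4,5}->{2,3,4,5}
Constraint 2 (V + W = U) on D(V)={1,2,3,4} D(W)={2,3,4,5} D(U)={1,3}: V {1,2,3,4}->{1}; W {2,3,4,5}->{2}; U {1,3}->{3}
Constraint 3 (Y != W) on D(Y)={1,2,4,5} D(W)={2}: Y {1,2,4,5}->{1,4,5}
So after all 3 constraints: D(W) = {2}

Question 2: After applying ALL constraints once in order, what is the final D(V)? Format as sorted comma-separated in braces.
Constraint 1 (V + U = W) on D(V)={1,2,3,4,5} D(U)={1,3,5} D(W)={1,2,3,4,5}: V {1,2,3,4,5}->{1,2,3,4}; U {1,3,5}->{1,3}; W {1,2,3,4,5}->{2,3,4,5}
Constraint 2 (V + W = U) on D(V)={1,2,3,4} D(W)={2,3,4,5} D(U)={1,3}: V {1,2,3,4}->{1}; W {2,3,4,5}->{2}; U {1,3}->{3}
Constraint 3 (Y != W) on D(Y)={1,2,4,5} D(W)={2}: Y {1,2,4,5}->{1,4,5}
So after all 3 constraints: D(V) = {1}

Answer: {1}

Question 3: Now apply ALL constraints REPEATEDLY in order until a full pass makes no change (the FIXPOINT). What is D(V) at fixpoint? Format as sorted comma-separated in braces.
pass 0 (initial): D(V)={1,2,3,4,5}
pass 1: U {1,3,5}->{3}; V {1,2,3,4,5}->{1}; W {1,2,3,4,5}->{2}; Y {1,2,4,5}->{1,4,5}
pass 2: U {3}->{}; V {1}->{}; W {2}->{}; Y {1,4,5}->{}
pass 3: no change
Fixpoint after 3 passes: D(V) = {}

Answer: {}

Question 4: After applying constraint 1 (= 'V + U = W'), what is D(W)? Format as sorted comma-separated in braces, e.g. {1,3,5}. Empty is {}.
Answer: {2,3,4,5}

Derivation:
Constraint 1 (V + U = W) on D(V)={1,2,3,4,5} D(U)={1,3,5} D(W)={1,2,3,4,5}: V {1,2,3,4,5}->{1,2,3,4}; U {1,3,5}->{1,3}; W {1,2,3,4,5}->{2,3,4,5}
So after constraint 1: D(W) = {2,3,4,5}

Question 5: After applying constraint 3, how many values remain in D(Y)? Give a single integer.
Answer: 3

Derivation:
Constraint 1 (V + U = W) on D(V)={1,2,3,4,5} D(U)={1,3,5} D(W)={1,2,3,4,5}: V {1,2,3,4,5}->{1,2,3,4}; U {1,3,5}->{1,3}; W {1,2,3,4,5}->{2,3,4,5}
Constraint 2 (V + W = U) on D(V)={1,2,3,4} D(W)={2,3,4,5} D(U)={1,3}: V {1,2,3,4}->{1}; W {2,3,4,5}->{2}; U {1,3}->{3}
Constraint 3 (Y != W) on D(Y)={1,2,4,5} D(W)={2}: Y {1,2,4,5}->{1,4,5}
So after constraint 3: D(Y)={1,4,5}, size = 3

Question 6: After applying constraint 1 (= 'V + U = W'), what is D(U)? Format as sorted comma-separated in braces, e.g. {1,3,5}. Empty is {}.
Answer: {1,3}

Derivation:
Constraint 1 (V + U = W) on D(V)={1,2,3,4,5} D(U)={1,3,5} D(W)={1,2,3,4,5}: V {1,2,3,4,5}->{1,2,3,4}; U {1,3,5}->{1,3}; W {1,2,3,4,5}->{2,3,4,5}
So after constraint 1: D(U) = {1,3}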